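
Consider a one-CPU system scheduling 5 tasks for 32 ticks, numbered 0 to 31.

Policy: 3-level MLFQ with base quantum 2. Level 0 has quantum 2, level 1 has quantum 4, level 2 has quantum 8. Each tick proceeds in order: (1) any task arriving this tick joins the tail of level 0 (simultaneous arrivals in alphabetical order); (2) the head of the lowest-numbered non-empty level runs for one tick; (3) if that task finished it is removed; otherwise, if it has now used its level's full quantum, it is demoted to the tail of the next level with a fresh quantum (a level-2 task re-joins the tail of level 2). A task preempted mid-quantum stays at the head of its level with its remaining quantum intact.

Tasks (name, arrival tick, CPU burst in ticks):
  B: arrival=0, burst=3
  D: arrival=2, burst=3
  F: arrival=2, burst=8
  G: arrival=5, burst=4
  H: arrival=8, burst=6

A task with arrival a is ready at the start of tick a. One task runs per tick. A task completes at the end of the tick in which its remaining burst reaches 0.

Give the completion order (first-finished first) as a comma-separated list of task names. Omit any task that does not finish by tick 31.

completion order = B, D, G, H, F

t=0: L0/L1/L2 = B/-/- → run B
t=1: L0/L1/L2 = B/-/- → run B
t=2: L0/L1/L2 = DF/B/- → run D
t=3: L0/L1/L2 = DF/B/- → run D
t=4: L0/L1/L2 = F/BD/- → run F
t=5: L0/L1/L2 = FG/BD/- → run F
t=6: L0/L1/L2 = G/BDF/- → run G
t=7: L0/L1/L2 = G/BDF/- → run G
t=8: L0/L1/L2 = H/BDFG/- → run H
t=9: L0/L1/L2 = H/BDFG/- → run H
t=10: L0/L1/L2 = -/BDFGH/- → run B
t=11: L0/L1/L2 = -/DFGH/- → run D
t=12: L0/L1/L2 = -/FGH/- → run F
t=13: L0/L1/L2 = -/FGH/- → run F
t=14: L0/L1/L2 = -/FGH/- → run F
t=15: L0/L1/L2 = -/FGH/- → run F
t=16: L0/L1/L2 = -/GH/F → run G
t=17: L0/L1/L2 = -/GH/F → run G
t=18: L0/L1/L2 = -/H/F → run H
t=19: L0/L1/L2 = -/H/F → run H
t=20: L0/L1/L2 = -/H/F → run H
t=21: L0/L1/L2 = -/H/F → run H
t=22: L0/L1/L2 = -/-/F → run F
t=23: L0/L1/L2 = -/-/F → run F
t=24: (idle)
t=25: (idle)
t=26: (idle)
t=27: (idle)
t=28: (idle)
t=29: (idle)
t=30: (idle)
t=31: (idle)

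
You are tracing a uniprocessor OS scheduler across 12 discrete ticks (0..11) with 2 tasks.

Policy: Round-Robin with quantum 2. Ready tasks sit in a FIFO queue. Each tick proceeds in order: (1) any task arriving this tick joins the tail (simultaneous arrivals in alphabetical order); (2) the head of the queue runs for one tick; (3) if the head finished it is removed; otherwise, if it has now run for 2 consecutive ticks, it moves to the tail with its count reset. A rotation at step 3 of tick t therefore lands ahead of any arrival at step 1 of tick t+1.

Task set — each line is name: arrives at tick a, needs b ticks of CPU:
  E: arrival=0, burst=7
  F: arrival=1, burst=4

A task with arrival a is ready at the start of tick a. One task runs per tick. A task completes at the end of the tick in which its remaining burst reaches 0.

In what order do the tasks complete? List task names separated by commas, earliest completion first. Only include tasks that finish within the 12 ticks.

completion order = F, E

t=0: queue=[E] q_used=0 → run E
t=1: queue=[E,F] q_used=1 → run E
t=2: queue=[F,E] q_used=0 → run F
t=3: queue=[F,E] q_used=1 → run F
t=4: queue=[E,F] q_used=0 → run E
t=5: queue=[E,F] q_used=1 → run E
t=6: queue=[F,E] q_used=0 → run F
t=7: queue=[F,E] q_used=1 → run F
t=8: queue=[E] q_used=0 → run E
t=9: queue=[E] q_used=1 → run E
t=10: queue=[E] q_used=0 → run E
t=11: (idle)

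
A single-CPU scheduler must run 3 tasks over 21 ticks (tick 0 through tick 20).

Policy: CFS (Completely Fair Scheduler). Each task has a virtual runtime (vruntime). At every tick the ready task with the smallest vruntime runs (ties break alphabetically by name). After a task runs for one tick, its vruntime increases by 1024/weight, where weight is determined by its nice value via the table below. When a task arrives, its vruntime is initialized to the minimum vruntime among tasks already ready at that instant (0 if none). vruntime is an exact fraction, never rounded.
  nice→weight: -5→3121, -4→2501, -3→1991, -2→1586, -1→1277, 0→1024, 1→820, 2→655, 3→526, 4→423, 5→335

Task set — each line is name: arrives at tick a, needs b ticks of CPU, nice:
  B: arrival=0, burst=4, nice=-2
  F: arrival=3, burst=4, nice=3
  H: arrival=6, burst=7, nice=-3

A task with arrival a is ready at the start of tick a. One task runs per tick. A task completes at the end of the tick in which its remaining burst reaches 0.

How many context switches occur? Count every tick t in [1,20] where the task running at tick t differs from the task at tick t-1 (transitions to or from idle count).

context switches = 5

t=0: vr[B=0] → run B
t=1: vr[B=512/793] → run B
t=2: vr[B=1024/793] → run B
t=3: vr[B=1536/793 F=1536/793] → run B
t=4: vr[F=1536/793] → run F
t=5: vr[F=809984/208559] → run F
t=6: vr[F=1216000/208559 H=1216000/208559] → run F
t=7: vr[F=1622016/208559 H=1216000/208559] → run H
t=8: vr[F=1622016/208559 H=2634620416/415240969] → run H
t=9: vr[F=1622016/208559 H=2848184832/415240969] → run H
t=10: vr[F=1622016/208559 H=3061749248/415240969] → run H
t=11: vr[F=1622016/208559 H=3275313664/415240969] → run F
t=12: vr[H=3275313664/415240969] → run H
t=13: vr[H=3488878080/415240969] → run H
t=14: vr[H=3702442496/415240969] → run H
t=15: (idle)
t=16: (idle)
t=17: (idle)
t=18: (idle)
t=19: (idle)
t=20: (idle)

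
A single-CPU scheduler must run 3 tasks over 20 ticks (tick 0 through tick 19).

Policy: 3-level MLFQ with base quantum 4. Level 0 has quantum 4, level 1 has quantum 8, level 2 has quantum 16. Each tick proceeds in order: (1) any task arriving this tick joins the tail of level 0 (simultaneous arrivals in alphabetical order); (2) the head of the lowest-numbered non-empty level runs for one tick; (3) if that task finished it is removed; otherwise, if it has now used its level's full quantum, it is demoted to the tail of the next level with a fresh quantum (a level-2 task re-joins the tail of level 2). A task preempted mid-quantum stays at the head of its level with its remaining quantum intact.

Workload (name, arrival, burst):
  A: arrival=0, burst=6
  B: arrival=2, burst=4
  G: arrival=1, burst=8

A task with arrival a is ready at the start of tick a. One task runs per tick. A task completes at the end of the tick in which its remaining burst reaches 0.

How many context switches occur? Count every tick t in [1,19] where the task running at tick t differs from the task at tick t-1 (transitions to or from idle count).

t=0: L0/L1/L2 = A/-/- → run A
t=1: L0/L1/L2 = AG/-/- → run A
t=2: L0/L1/L2 = AGB/-/- → run A
t=3: L0/L1/L2 = AGB/-/- → run A
t=4: L0/L1/L2 = GB/A/- → run G
t=5: L0/L1/L2 = GB/A/- → run G
t=6: L0/L1/L2 = GB/A/- → run G
t=7: L0/L1/L2 = GB/A/- → run G
t=8: L0/L1/L2 = B/AG/- → run B
t=9: L0/L1/L2 = B/AG/- → run B
t=10: L0/L1/L2 = B/AG/- → run B
t=11: L0/L1/L2 = B/AG/- → run B
t=12: L0/L1/L2 = -/AG/- → run A
t=13: L0/L1/L2 = -/AG/- → run A
t=14: L0/L1/L2 = -/G/- → run G
t=15: L0/L1/L2 = -/G/- → run G
t=16: L0/L1/L2 = -/G/- → run G
t=17: L0/L1/L2 = -/G/- → run G
t=18: (idle)
t=19: (idle)

context switches = 5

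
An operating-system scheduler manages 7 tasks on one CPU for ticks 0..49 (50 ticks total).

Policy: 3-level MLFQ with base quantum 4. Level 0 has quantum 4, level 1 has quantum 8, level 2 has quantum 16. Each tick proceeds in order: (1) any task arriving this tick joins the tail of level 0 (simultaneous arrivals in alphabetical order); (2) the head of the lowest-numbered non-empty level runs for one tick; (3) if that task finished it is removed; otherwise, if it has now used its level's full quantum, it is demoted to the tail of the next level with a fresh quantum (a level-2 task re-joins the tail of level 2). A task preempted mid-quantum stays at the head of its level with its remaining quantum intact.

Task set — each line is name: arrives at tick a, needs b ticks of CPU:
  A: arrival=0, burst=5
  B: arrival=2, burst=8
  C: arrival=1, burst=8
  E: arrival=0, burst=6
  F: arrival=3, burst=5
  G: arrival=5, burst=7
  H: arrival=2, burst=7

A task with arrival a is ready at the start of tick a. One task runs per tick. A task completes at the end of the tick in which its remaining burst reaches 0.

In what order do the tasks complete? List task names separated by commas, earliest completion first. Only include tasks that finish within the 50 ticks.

completion order = A, E, C, B, H, F, G

t=0: L0/L1/L2 = AE/-/- → run A
t=1: L0/L1/L2 = AEC/-/- → run A
t=2: L0/L1/L2 = AECBH/-/- → run A
t=3: L0/L1/L2 = AECBHF/-/- → run A
t=4: L0/L1/L2 = ECBHF/A/- → run E
t=5: L0/L1/L2 = ECBHFG/A/- → run E
t=6: L0/L1/L2 = ECBHFG/A/- → run E
t=7: L0/L1/L2 = ECBHFG/A/- → run E
t=8: L0/L1/L2 = CBHFG/AE/- → run C
t=9: L0/L1/L2 = CBHFG/AE/- → run C
t=10: L0/L1/L2 = CBHFG/AE/- → run C
t=11: L0/L1/L2 = CBHFG/AE/- → run C
t=12: L0/L1/L2 = BHFG/AEC/- → run B
t=13: L0/L1/L2 = BHFG/AEC/- → run B
t=14: L0/L1/L2 = BHFG/AEC/- → run B
t=15: L0/L1/L2 = BHFG/AEC/- → run B
t=16: L0/L1/L2 = HFG/AECB/- → run H
t=17: L0/L1/L2 = HFG/AECB/- → run H
t=18: L0/L1/L2 = HFG/AECB/- → run H
t=19: L0/L1/L2 = HFG/AECB/- → run H
t=20: L0/L1/L2 = FG/AECBH/- → run F
t=21: L0/L1/L2 = FG/AECBH/- → run F
t=22: L0/L1/L2 = FG/AECBH/- → run F
t=23: L0/L1/L2 = FG/AECBH/- → run F
t=24: L0/L1/L2 = G/AECBHF/- → run G
t=25: L0/L1/L2 = G/AECBHF/- → run G
t=26: L0/L1/L2 = G/AECBHF/- → run G
t=27: L0/L1/L2 = G/AECBHF/- → run G
t=28: L0/L1/L2 = -/AECBHFG/- → run A
t=29: L0/L1/L2 = -/ECBHFG/- → run E
t=30: L0/L1/L2 = -/ECBHFG/- → run E
t=31: L0/L1/L2 = -/CBHFG/- → run C
t=32: L0/L1/L2 = -/CBHFG/- → run C
t=33: L0/L1/L2 = -/CBHFG/- → run C
t=34: L0/L1/L2 = -/CBHFG/- → run C
t=35: L0/L1/L2 = -/BHFG/- → run B
t=36: L0/L1/L2 = -/BHFG/- → run B
t=37: L0/L1/L2 = -/BHFG/- → run B
t=38: L0/L1/L2 = -/BHFG/- → run B
t=39: L0/L1/L2 = -/HFG/- → run H
t=40: L0/L1/L2 = -/HFG/- → run H
t=41: L0/L1/L2 = -/HFG/- → run H
t=42: L0/L1/L2 = -/FG/- → run F
t=43: L0/L1/L2 = -/G/- → run G
t=44: L0/L1/L2 = -/G/- → run G
t=45: L0/L1/L2 = -/G/- → run G
t=46: (idle)
t=47: (idle)
t=48: (idle)
t=49: (idle)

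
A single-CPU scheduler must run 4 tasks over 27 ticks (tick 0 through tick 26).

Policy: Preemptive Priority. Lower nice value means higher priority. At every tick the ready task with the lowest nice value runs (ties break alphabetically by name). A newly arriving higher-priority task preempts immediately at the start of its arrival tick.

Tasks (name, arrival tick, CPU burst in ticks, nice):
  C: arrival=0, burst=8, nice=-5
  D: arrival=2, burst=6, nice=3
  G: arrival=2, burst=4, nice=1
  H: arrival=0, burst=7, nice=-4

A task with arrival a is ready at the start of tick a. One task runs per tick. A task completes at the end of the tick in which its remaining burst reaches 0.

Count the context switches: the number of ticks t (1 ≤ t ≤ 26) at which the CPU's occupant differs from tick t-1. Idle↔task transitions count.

context switches = 4

t=0: ready={C,H} → run C
t=1: ready={C,H} → run C
t=2: ready={C,D,G,H} → run C
t=3: ready={C,D,G,H} → run C
t=4: ready={C,D,G,H} → run C
t=5: ready={C,D,G,H} → run C
t=6: ready={C,D,G,H} → run C
t=7: ready={C,D,G,H} → run C
t=8: ready={D,G,H} → run H
t=9: ready={D,G,H} → run H
t=10: ready={D,G,H} → run H
t=11: ready={D,G,H} → run H
t=12: ready={D,G,H} → run H
t=13: ready={D,G,H} → run H
t=14: ready={D,G,H} → run H
t=15: ready={D,G} → run G
t=16: ready={D,G} → run G
t=17: ready={D,G} → run G
t=18: ready={D,G} → run G
t=19: ready={D} → run D
t=20: ready={D} → run D
t=21: ready={D} → run D
t=22: ready={D} → run D
t=23: ready={D} → run D
t=24: ready={D} → run D
t=25: (idle)
t=26: (idle)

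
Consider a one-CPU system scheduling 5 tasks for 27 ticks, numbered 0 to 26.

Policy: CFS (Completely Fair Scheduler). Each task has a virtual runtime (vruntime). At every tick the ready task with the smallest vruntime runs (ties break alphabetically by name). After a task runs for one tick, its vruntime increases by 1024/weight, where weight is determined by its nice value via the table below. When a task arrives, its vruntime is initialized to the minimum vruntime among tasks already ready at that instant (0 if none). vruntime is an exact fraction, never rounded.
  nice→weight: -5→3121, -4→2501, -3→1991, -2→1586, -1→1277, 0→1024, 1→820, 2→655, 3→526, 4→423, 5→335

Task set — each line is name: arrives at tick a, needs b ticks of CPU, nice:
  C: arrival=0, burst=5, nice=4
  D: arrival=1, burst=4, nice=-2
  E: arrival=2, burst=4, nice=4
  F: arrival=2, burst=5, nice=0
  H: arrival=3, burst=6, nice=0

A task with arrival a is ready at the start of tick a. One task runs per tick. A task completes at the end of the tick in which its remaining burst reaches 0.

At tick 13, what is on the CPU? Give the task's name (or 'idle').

running at tick 13 = C

t=0: vr[C=0] → run C
t=1: vr[C=1024/423 D=1024/423] → run C
t=2: vr[C=2048/423 D=1024/423 E=1024/423 F=1024/423] → run D
t=3: vr[C=2048/423 D=1028608/335439 E=1024/423 F=1024/423 H=1024/423] → run E
t=4: vr[C=2048/423 D=1028608/335439 E=2048/423 F=1024/423 H=1024/423] → run F
t=5: vr[C=2048/423 D=1028608/335439 E=2048/423 F=1447/423 H=1024/423] → run H
t=6: vr[C=2048/423 D=1028608/335439 E=2048/423 F=1447/423 H=1447/423] → run D
t=7: vr[C=2048/423 D=1245184/335439 E=2048/423 F=1447/423 H=1447/423] → run F
t=8: vr[C=2048/423 D=1245184/335439 E=2048/423 F=1870/423 H=1447/423] → run H
t=9: vr[C=2048/423 D=1245184/335439 E=2048/423 F=1870/423 H=1870/423] → run D
t=10: vr[C=2048/423 D=1461760/335439 E=2048/423 F=1870/423 H=1870/423] → run D
t=11: vr[C=2048/423 E=2048/423 F=1870/423 H=1870/423] → run F
t=12: vr[C=2048/423 E=2048/423 F=2293/423 H=1870/423] → run H
t=13: vr[C=2048/423 E=2048/423 F=2293/423 H=2293/423] → run C
t=14: vr[C=1024/141 E=2048/423 F=2293/423 H=2293/423] → run E
t=15: vr[C=1024/141 E=1024/141 F=2293/423 H=2293/423] → run F
t=16: vr[C=1024/141 E=1024/141 F=2716/423 H=2293/423] → run H
t=17: vr[C=1024/141 E=1024/141 F=2716/423 H=2716/423] → run F
t=18: vr[C=1024/141 E=1024/141 H=2716/423] → run H
t=19: vr[C=1024/141 E=1024/141 H=3139/423] → run C
t=20: vr[C=4096/423 E=1024/141 H=3139/423] → run E
t=21: vr[C=4096/423 E=4096/423 H=3139/423] → run H
t=22: vr[C=4096/423 E=4096/423] → run C
t=23: vr[E=4096/423] → run E
t=24: (idle)
t=25: (idle)
t=26: (idle)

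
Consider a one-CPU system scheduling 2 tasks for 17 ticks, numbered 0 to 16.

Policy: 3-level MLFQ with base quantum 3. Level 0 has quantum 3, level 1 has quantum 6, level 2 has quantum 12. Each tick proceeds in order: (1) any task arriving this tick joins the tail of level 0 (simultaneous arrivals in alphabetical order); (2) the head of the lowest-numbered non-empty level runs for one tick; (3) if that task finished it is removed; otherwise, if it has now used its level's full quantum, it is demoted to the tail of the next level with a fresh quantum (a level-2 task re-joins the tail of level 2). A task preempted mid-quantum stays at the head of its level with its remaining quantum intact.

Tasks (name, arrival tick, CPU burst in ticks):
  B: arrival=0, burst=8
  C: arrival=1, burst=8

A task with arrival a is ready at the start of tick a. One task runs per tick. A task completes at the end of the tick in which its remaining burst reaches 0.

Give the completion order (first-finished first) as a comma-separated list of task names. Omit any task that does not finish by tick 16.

completion order = B, C

t=0: L0/L1/L2 = B/-/- → run B
t=1: L0/L1/L2 = BC/-/- → run B
t=2: L0/L1/L2 = BC/-/- → run B
t=3: L0/L1/L2 = C/B/- → run C
t=4: L0/L1/L2 = C/B/- → run C
t=5: L0/L1/L2 = C/B/- → run C
t=6: L0/L1/L2 = -/BC/- → run B
t=7: L0/L1/L2 = -/BC/- → run B
t=8: L0/L1/L2 = -/BC/- → run B
t=9: L0/L1/L2 = -/BC/- → run B
t=10: L0/L1/L2 = -/BC/- → run B
t=11: L0/L1/L2 = -/C/- → run C
t=12: L0/L1/L2 = -/C/- → run C
t=13: L0/L1/L2 = -/C/- → run C
t=14: L0/L1/L2 = -/C/- → run C
t=15: L0/L1/L2 = -/C/- → run C
t=16: (idle)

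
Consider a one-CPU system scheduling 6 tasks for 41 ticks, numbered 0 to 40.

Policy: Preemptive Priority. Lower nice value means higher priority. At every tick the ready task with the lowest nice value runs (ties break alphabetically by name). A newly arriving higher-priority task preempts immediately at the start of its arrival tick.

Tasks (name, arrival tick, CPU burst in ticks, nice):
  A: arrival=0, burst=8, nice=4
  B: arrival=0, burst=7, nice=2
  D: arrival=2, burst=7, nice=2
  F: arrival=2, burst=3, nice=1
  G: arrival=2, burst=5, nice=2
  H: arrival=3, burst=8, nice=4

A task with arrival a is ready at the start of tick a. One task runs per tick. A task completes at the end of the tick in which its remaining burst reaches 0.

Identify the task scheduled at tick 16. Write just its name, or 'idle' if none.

t=0: ready={A,B} → run B
t=1: ready={A,B} → run B
t=2: ready={A,B,D,F,G} → run F
t=3: ready={A,B,D,F,G,H} → run F
t=4: ready={A,B,D,F,G,H} → run F
t=5: ready={A,B,D,G,H} → run B
t=6: ready={A,B,D,G,H} → run B
t=7: ready={A,B,D,G,H} → run B
t=8: ready={A,B,D,G,H} → run B
t=9: ready={A,B,D,G,H} → run B
t=10: ready={A,D,G,H} → run D
t=11: ready={A,D,G,H} → run D
t=12: ready={A,D,G,H} → run D
t=13: ready={A,D,G,H} → run D
t=14: ready={A,D,G,H} → run D
t=15: ready={A,D,G,H} → run D
t=16: ready={A,D,G,H} → run D
t=17: ready={A,G,H} → run G
t=18: ready={A,G,H} → run G
t=19: ready={A,G,H} → run G
t=20: ready={A,G,H} → run G
t=21: ready={A,G,H} → run G
t=22: ready={A,H} → run A
t=23: ready={A,H} → run A
t=24: ready={A,H} → run A
t=25: ready={A,H} → run A
t=26: ready={A,H} → run A
t=27: ready={A,H} → run A
t=28: ready={A,H} → run A
t=29: ready={A,H} → run A
t=30: ready={H} → run H
t=31: ready={H} → run H
t=32: ready={H} → run H
t=33: ready={H} → run H
t=34: ready={H} → run H
t=35: ready={H} → run H
t=36: ready={H} → run H
t=37: ready={H} → run H
t=38: (idle)
t=39: (idle)
t=40: (idle)

running at tick 16 = D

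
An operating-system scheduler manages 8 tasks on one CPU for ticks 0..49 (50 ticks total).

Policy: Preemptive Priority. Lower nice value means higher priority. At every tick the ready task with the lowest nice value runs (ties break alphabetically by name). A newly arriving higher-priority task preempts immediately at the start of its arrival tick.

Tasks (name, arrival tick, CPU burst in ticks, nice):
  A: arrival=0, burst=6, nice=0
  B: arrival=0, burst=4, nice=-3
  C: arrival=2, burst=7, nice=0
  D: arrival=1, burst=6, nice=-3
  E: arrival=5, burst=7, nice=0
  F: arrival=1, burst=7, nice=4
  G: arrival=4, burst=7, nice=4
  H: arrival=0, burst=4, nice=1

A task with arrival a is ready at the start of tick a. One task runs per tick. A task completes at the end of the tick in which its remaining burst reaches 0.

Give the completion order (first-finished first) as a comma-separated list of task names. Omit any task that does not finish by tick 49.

t=0: ready={A,B,H} → run B
t=1: ready={A,B,D,F,H} → run B
t=2: ready={A,B,C,D,F,H} → run B
t=3: ready={A,B,C,D,F,H} → run B
t=4: ready={A,C,D,F,G,H} → run D
t=5: ready={A,C,D,E,F,G,H} → run D
t=6: ready={A,C,D,E,F,G,H} → run D
t=7: ready={A,C,D,E,F,G,H} → run D
t=8: ready={A,C,D,E,F,G,H} → run D
t=9: ready={A,C,D,E,F,G,H} → run D
t=10: ready={A,C,E,F,G,H} → run A
t=11: ready={A,C,E,F,G,H} → run A
t=12: ready={A,C,E,F,G,H} → run A
t=13: ready={A,C,E,F,G,H} → run A
t=14: ready={A,C,E,F,G,H} → run A
t=15: ready={A,C,E,F,G,H} → run A
t=16: ready={C,E,F,G,H} → run C
t=17: ready={C,E,F,G,H} → run C
t=18: ready={C,E,F,G,H} → run C
t=19: ready={C,E,F,G,H} → run C
t=20: ready={C,E,F,G,H} → run C
t=21: ready={C,E,F,G,H} → run C
t=22: ready={C,E,F,G,H} → run C
t=23: ready={E,F,G,H} → run E
t=24: ready={E,F,G,H} → run E
t=25: ready={E,F,G,H} → run E
t=26: ready={E,F,G,H} → run E
t=27: ready={E,F,G,H} → run E
t=28: ready={E,F,G,H} → run E
t=29: ready={E,F,G,H} → run E
t=30: ready={F,G,H} → run H
t=31: ready={F,G,H} → run H
t=32: ready={F,G,H} → run H
t=33: ready={F,G,H} → run H
t=34: ready={F,G} → run F
t=35: ready={F,G} → run F
t=36: ready={F,G} → run F
t=37: ready={F,G} → run F
t=38: ready={F,G} → run F
t=39: ready={F,G} → run F
t=40: ready={F,G} → run F
t=41: ready={G} → run G
t=42: ready={G} → run G
t=43: ready={G} → run G
t=44: ready={G} → run G
t=45: ready={G} → run G
t=46: ready={G} → run G
t=47: ready={G} → run G
t=48: (idle)
t=49: (idle)

completion order = B, D, A, C, E, H, F, G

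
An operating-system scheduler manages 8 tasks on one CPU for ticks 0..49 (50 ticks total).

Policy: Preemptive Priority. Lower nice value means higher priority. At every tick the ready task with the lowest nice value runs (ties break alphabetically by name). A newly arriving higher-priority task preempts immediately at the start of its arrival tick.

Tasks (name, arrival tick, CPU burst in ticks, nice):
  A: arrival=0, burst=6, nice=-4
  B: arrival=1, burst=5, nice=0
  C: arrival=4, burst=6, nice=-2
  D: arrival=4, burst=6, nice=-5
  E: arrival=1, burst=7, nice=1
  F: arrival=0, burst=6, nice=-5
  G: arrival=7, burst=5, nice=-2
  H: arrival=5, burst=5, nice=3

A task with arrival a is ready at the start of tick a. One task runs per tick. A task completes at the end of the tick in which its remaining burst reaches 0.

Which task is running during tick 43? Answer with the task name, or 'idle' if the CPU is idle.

t=0: ready={A,F} → run F
t=1: ready={A,B,E,F} → run F
t=2: ready={A,B,E,F} → run F
t=3: ready={A,B,E,F} → run F
t=4: ready={A,B,C,D,E,F} → run D
t=5: ready={A,B,C,D,E,F,H} → run D
t=6: ready={A,B,C,D,E,F,H} → run D
t=7: ready={A,B,C,D,E,F,G,H} → run D
t=8: ready={A,B,C,D,E,F,G,H} → run D
t=9: ready={A,B,C,D,E,F,G,H} → run D
t=10: ready={A,B,C,E,F,G,H} → run F
t=11: ready={A,B,C,E,F,G,H} → run F
t=12: ready={A,B,C,E,G,H} → run A
t=13: ready={A,B,C,E,G,H} → run A
t=14: ready={A,B,C,E,G,H} → run A
t=15: ready={A,B,C,E,G,H} → run A
t=16: ready={A,B,C,E,G,H} → run A
t=17: ready={A,B,C,E,G,H} → run A
t=18: ready={B,C,E,G,H} → run C
t=19: ready={B,C,E,G,H} → run C
t=20: ready={B,C,E,G,H} → run C
t=21: ready={B,C,E,G,H} → run C
t=22: ready={B,C,E,G,H} → run C
t=23: ready={B,C,E,G,H} → run C
t=24: ready={B,E,G,H} → run G
t=25: ready={B,E,G,H} → run G
t=26: ready={B,E,G,H} → run G
t=27: ready={B,E,G,H} → run G
t=28: ready={B,E,G,H} → run G
t=29: ready={B,E,H} → run B
t=30: ready={B,E,H} → run B
t=31: ready={B,E,H} → run B
t=32: ready={B,E,H} → run B
t=33: ready={B,E,H} → run B
t=34: ready={E,H} → run E
t=35: ready={E,H} → run E
t=36: ready={E,H} → run E
t=37: ready={E,H} → run E
t=38: ready={E,H} → run E
t=39: ready={E,H} → run E
t=40: ready={E,H} → run E
t=41: ready={H} → run H
t=42: ready={H} → run H
t=43: ready={H} → run H
t=44: ready={H} → run H
t=45: ready={H} → run H
t=46: (idle)
t=47: (idle)
t=48: (idle)
t=49: (idle)

running at tick 43 = H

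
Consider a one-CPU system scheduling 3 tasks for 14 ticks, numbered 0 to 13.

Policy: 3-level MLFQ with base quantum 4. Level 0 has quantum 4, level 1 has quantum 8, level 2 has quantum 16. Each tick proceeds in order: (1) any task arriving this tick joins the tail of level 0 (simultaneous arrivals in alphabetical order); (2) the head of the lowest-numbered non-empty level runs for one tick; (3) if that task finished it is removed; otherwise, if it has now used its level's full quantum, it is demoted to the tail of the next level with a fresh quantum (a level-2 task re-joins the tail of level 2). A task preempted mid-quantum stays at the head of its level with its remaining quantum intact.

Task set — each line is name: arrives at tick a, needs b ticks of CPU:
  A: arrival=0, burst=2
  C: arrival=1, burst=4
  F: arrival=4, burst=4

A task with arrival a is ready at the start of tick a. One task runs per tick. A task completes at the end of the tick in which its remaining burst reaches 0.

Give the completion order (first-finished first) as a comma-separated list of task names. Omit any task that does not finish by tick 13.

t=0: L0/L1/L2 = A/-/- → run A
t=1: L0/L1/L2 = AC/-/- → run A
t=2: L0/L1/L2 = C/-/- → run C
t=3: L0/L1/L2 = C/-/- → run C
t=4: L0/L1/L2 = CF/-/- → run C
t=5: L0/L1/L2 = CF/-/- → run C
t=6: L0/L1/L2 = F/-/- → run F
t=7: L0/L1/L2 = F/-/- → run F
t=8: L0/L1/L2 = F/-/- → run F
t=9: L0/L1/L2 = F/-/- → run F
t=10: (idle)
t=11: (idle)
t=12: (idle)
t=13: (idle)

completion order = A, C, F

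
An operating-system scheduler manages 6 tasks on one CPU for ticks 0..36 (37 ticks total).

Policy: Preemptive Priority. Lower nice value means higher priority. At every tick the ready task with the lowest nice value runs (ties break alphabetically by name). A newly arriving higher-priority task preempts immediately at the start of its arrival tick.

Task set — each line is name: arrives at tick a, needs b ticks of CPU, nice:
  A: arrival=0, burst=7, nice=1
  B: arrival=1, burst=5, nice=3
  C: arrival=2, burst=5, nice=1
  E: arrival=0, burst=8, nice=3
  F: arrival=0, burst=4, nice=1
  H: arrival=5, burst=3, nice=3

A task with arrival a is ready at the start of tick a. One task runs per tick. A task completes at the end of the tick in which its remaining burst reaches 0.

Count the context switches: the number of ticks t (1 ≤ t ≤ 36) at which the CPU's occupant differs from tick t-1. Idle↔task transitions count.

context switches = 6

t=0: ready={A,E,F} → run A
t=1: ready={A,B,E,F} → run A
t=2: ready={A,B,C,E,F} → run A
t=3: ready={A,B,C,E,F} → run A
t=4: ready={A,B,C,E,F} → run A
t=5: ready={A,B,C,E,F,H} → run A
t=6: ready={A,B,C,E,F,H} → run A
t=7: ready={B,C,E,F,H} → run C
t=8: ready={B,C,E,F,H} → run C
t=9: ready={B,C,E,F,H} → run C
t=10: ready={B,C,E,F,H} → run C
t=11: ready={B,C,E,F,H} → run C
t=12: ready={B,E,F,H} → run F
t=13: ready={B,E,F,H} → run F
t=14: ready={B,E,F,H} → run F
t=15: ready={B,E,F,H} → run F
t=16: ready={B,E,H} → run B
t=17: ready={B,E,H} → run B
t=18: ready={B,E,H} → run B
t=19: ready={B,E,H} → run B
t=20: ready={B,E,H} → run B
t=21: ready={E,H} → run E
t=22: ready={E,H} → run E
t=23: ready={E,H} → run E
t=24: ready={E,H} → run E
t=25: ready={E,H} → run E
t=26: ready={E,H} → run E
t=27: ready={E,H} → run E
t=28: ready={E,H} → run E
t=29: ready={H} → run H
t=30: ready={H} → run H
t=31: ready={H} → run H
t=32: (idle)
t=33: (idle)
t=34: (idle)
t=35: (idle)
t=36: (idle)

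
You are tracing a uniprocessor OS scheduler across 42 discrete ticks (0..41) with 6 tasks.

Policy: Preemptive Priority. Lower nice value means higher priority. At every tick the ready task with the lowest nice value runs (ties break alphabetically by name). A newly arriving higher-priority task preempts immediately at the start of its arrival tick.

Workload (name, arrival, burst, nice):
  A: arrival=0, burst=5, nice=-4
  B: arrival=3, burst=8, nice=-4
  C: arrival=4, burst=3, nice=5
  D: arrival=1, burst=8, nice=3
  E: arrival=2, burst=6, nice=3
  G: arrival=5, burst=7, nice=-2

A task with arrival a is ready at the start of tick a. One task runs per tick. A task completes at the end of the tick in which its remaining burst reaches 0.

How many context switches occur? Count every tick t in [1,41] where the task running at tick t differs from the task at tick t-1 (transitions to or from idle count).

t=0: ready={A} → run A
t=1: ready={A,D} → run A
t=2: ready={A,D,E} → run A
t=3: ready={A,B,D,E} → run A
t=4: ready={A,B,C,D,E} → run A
t=5: ready={B,C,D,E,G} → run B
t=6: ready={B,C,D,E,G} → run B
t=7: ready={B,C,D,E,G} → run B
t=8: ready={B,C,D,E,G} → run B
t=9: ready={B,C,D,E,G} → run B
t=10: ready={B,C,D,E,G} → run B
t=11: ready={B,C,D,E,G} → run B
t=12: ready={B,C,D,E,G} → run B
t=13: ready={C,D,E,G} → run G
t=14: ready={C,D,E,G} → run G
t=15: ready={C,D,E,G} → run G
t=16: ready={C,D,E,G} → run G
t=17: ready={C,D,E,G} → run G
t=18: ready={C,D,E,G} → run G
t=19: ready={C,D,E,G} → run G
t=20: ready={C,D,E} → run D
t=21: ready={C,D,E} → run D
t=22: ready={C,D,E} → run D
t=23: ready={C,D,E} → run D
t=24: ready={C,D,E} → run D
t=25: ready={C,D,E} → run D
t=26: ready={C,D,E} → run D
t=27: ready={C,D,E} → run D
t=28: ready={C,E} → run E
t=29: ready={C,E} → run E
t=30: ready={C,E} → run E
t=31: ready={C,E} → run E
t=32: ready={C,E} → run E
t=33: ready={C,E} → run E
t=34: ready={C} → run C
t=35: ready={C} → run C
t=36: ready={C} → run C
t=37: (idle)
t=38: (idle)
t=39: (idle)
t=40: (idle)
t=41: (idle)

context switches = 6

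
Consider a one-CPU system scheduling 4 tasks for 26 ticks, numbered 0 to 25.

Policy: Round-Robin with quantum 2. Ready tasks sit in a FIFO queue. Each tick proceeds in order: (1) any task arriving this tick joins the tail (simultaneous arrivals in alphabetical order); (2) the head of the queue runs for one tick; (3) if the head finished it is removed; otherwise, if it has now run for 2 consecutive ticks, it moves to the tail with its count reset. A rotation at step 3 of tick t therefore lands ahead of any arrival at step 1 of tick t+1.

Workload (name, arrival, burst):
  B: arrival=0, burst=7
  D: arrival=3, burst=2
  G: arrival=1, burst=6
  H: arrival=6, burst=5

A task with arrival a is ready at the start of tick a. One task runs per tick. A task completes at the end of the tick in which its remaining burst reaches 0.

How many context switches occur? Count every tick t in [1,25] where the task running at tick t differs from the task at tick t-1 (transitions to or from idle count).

context switches = 10

t=0: queue=[B] q_used=0 → run B
t=1: queue=[B,G] q_used=1 → run B
t=2: queue=[G,B] q_used=0 → run G
t=3: queue=[G,B,D] q_used=1 → run G
t=4: queue=[B,D,G] q_used=0 → run B
t=5: queue=[B,D,G] q_used=1 → run B
t=6: queue=[D,G,B,H] q_used=0 → run D
t=7: queue=[D,G,B,H] q_used=1 → run D
t=8: queue=[G,B,H] q_used=0 → run G
t=9: queue=[G,B,H] q_used=1 → run G
t=10: queue=[B,H,G] q_used=0 → run B
t=11: queue=[B,H,G] q_used=1 → run B
t=12: queue=[H,G,B] q_used=0 → run H
t=13: queue=[H,G,B] q_used=1 → run H
t=14: queue=[G,B,H] q_used=0 → run G
t=15: queue=[G,B,H] q_used=1 → run G
t=16: queue=[B,H] q_used=0 → run B
t=17: queue=[H] q_used=0 → run H
t=18: queue=[H] q_used=1 → run H
t=19: queue=[H] q_used=0 → run H
t=20: (idle)
t=21: (idle)
t=22: (idle)
t=23: (idle)
t=24: (idle)
t=25: (idle)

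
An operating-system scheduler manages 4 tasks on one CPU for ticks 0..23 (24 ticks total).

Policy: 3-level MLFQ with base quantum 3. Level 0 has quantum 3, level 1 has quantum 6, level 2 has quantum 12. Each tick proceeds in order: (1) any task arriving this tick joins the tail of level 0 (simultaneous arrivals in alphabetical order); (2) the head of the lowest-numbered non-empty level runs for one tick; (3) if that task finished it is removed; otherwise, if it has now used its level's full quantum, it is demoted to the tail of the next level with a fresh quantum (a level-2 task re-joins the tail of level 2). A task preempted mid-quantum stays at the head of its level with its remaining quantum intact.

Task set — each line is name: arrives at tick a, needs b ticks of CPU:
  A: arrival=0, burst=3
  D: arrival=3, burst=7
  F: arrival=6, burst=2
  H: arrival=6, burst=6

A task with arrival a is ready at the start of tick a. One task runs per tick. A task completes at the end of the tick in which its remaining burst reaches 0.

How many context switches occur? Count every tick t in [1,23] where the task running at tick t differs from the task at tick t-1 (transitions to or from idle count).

t=0: L0/L1/L2 = A/-/- → run A
t=1: L0/L1/L2 = A/-/- → run A
t=2: L0/L1/L2 = A/-/- → run A
t=3: L0/L1/L2 = D/-/- → run D
t=4: L0/L1/L2 = D/-/- → run D
t=5: L0/L1/L2 = D/-/- → run D
t=6: L0/L1/L2 = FH/D/- → run F
t=7: L0/L1/L2 = FH/D/- → run F
t=8: L0/L1/L2 = H/D/- → run H
t=9: L0/L1/L2 = H/D/- → run H
t=10: L0/L1/L2 = H/D/- → run H
t=11: L0/L1/L2 = -/DH/- → run D
t=12: L0/L1/L2 = -/DH/- → run D
t=13: L0/L1/L2 = -/DH/- → run D
t=14: L0/L1/L2 = -/DH/- → run D
t=15: L0/L1/L2 = -/H/- → run H
t=16: L0/L1/L2 = -/H/- → run H
t=17: L0/L1/L2 = -/H/- → run H
t=18: (idle)
t=19: (idle)
t=20: (idle)
t=21: (idle)
t=22: (idle)
t=23: (idle)

context switches = 6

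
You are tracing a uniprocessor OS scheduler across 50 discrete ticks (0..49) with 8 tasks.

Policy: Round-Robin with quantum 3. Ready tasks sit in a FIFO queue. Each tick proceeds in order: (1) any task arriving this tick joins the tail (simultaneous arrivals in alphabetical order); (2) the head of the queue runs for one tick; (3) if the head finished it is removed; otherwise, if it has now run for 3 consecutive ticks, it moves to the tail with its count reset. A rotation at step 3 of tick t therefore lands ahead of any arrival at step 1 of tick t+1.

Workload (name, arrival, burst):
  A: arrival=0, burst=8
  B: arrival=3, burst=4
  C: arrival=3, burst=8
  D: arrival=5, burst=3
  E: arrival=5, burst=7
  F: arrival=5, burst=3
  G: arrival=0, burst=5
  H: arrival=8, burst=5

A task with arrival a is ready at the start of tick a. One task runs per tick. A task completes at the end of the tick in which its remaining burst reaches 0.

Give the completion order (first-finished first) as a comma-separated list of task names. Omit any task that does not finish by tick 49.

t=0: queue=[A,G] q_used=0 → run A
t=1: queue=[A,G] q_used=1 → run A
t=2: queue=[A,G] q_used=2 → run A
t=3: queue=[G,A,B,C] q_used=0 → run G
t=4: queue=[G,A,B,C] q_used=1 → run G
t=5: queue=[G,A,B,C,D,E,F] q_used=2 → run G
t=6: queue=[A,B,C,D,E,F,G] q_used=0 → run A
t=7: queue=[A,B,C,D,E,F,G] q_used=1 → run A
t=8: queue=[A,B,C,D,E,F,G,H] q_used=2 → run A
t=9: queue=[B,C,D,E,F,G,H,A] q_used=0 → run B
t=10: queue=[B,C,D,E,F,G,H,A] q_used=1 → run B
t=11: queue=[B,C,D,E,F,G,H,A] q_used=2 → run B
t=12: queue=[C,D,E,F,G,H,A,B] q_used=0 → run C
t=13: queue=[C,D,E,F,G,H,A,B] q_used=1 → run C
t=14: queue=[C,D,E,F,G,H,A,B] q_used=2 → run C
t=15: queue=[D,E,F,G,H,A,B,C] q_used=0 → run D
t=16: queue=[D,E,F,G,H,A,B,C] q_used=1 → run D
t=17: queue=[D,E,F,G,H,A,B,C] q_used=2 → run D
t=18: queue=[E,F,G,H,A,B,C] q_used=0 → run E
t=19: queue=[E,F,G,H,A,B,C] q_used=1 → run E
t=20: queue=[E,F,G,H,A,B,C] q_used=2 → run E
t=21: queue=[F,G,H,A,B,C,E] q_used=0 → run F
t=22: queue=[F,G,H,A,B,C,E] q_used=1 → run F
t=23: queue=[F,G,H,A,B,C,E] q_used=2 → run F
t=24: queue=[G,H,A,B,C,E] q_used=0 → run G
t=25: queue=[G,H,A,B,C,E] q_used=1 → run G
t=26: queue=[H,A,B,C,E] q_used=0 → run H
t=27: queue=[H,A,B,C,E] q_used=1 → run H
t=28: queue=[H,A,B,C,E] q_used=2 → run H
t=29: queue=[A,B,C,E,H] q_used=0 → run A
t=30: queue=[A,B,C,E,H] q_used=1 → run A
t=31: queue=[B,C,E,H] q_used=0 → run B
t=32: queue=[C,E,H] q_used=0 → run C
t=33: queue=[C,E,H] q_used=1 → run C
t=34: queue=[C,E,H] q_used=2 → run C
t=35: queue=[E,H,C] q_used=0 → run E
t=36: queue=[E,H,C] q_used=1 → run E
t=37: queue=[E,H,C] q_used=2 → run E
t=38: queue=[H,C,E] q_used=0 → run H
t=39: queue=[H,C,E] q_used=1 → run H
t=40: queue=[C,E] q_used=0 → run C
t=41: queue=[C,E] q_used=1 → run C
t=42: queue=[E] q_used=0 → run E
t=43: (idle)
t=44: (idle)
t=45: (idle)
t=46: (idle)
t=47: (idle)
t=48: (idle)
t=49: (idle)

completion order = D, F, G, A, B, H, C, E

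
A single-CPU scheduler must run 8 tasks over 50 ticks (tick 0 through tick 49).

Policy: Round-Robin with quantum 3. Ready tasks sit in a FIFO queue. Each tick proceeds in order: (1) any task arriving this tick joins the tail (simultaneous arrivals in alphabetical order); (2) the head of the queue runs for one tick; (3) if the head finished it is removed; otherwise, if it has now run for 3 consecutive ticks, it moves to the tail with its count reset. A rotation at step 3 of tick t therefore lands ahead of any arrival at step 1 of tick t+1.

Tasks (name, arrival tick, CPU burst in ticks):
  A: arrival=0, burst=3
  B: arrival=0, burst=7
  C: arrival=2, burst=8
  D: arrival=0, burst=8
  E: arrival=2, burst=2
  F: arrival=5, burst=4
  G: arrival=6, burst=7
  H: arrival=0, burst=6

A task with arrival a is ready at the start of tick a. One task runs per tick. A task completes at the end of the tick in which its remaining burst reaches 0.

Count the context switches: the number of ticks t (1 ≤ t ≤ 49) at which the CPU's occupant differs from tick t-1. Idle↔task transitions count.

context switches = 18

t=0: queue=[A,B,D,H] q_used=0 → run A
t=1: queue=[A,B,D,H] q_used=1 → run A
t=2: queue=[A,B,D,H,C,E] q_used=2 → run A
t=3: queue=[B,D,H,C,E] q_used=0 → run B
t=4: queue=[B,D,H,C,E] q_used=1 → run B
t=5: queue=[B,D,H,C,E,F] q_used=2 → run B
t=6: queue=[D,H,C,E,F,B,G] q_used=0 → run D
t=7: queue=[D,H,C,E,F,B,G] q_used=1 → run D
t=8: queue=[D,H,C,E,F,B,G] q_used=2 → run D
t=9: queue=[H,C,E,F,B,G,D] q_used=0 → run H
t=10: queue=[H,C,E,F,B,G,D] q_used=1 → run H
t=11: queue=[H,C,E,F,B,G,D] q_used=2 → run H
t=12: queue=[C,E,F,B,G,D,H] q_used=0 → run C
t=13: queue=[C,E,F,B,G,D,H] q_used=1 → run C
t=14: queue=[C,E,F,B,G,D,H] q_used=2 → run C
t=15: queue=[E,F,B,G,D,H,C] q_used=0 → run E
t=16: queue=[E,F,B,G,D,H,C] q_used=1 → run E
t=17: queue=[F,B,G,D,H,C] q_used=0 → run F
t=18: queue=[F,B,G,D,H,C] q_used=1 → run F
t=19: queue=[F,B,G,D,H,C] q_used=2 → run F
t=20: queue=[B,G,D,H,C,F] q_used=0 → run B
t=21: queue=[B,G,D,H,C,F] q_used=1 → run B
t=22: queue=[B,G,D,H,C,F] q_used=2 → run B
t=23: queue=[G,D,H,C,F,B] q_used=0 → run G
t=24: queue=[G,D,H,C,F,B] q_used=1 → run G
t=25: queue=[G,D,H,C,F,B] q_used=2 → run G
t=26: queue=[D,H,C,F,B,G] q_used=0 → run D
t=27: queue=[D,H,C,F,B,G] q_used=1 → run D
t=28: queue=[D,H,C,F,B,G] q_used=2 → run D
t=29: queue=[H,C,F,B,G,D] q_used=0 → run H
t=30: queue=[H,C,F,B,G,D] q_used=1 → run H
t=31: queue=[H,C,F,B,G,D] q_used=2 → run H
t=32: queue=[C,F,B,G,D] q_used=0 → run C
t=33: queue=[C,F,B,G,D] q_used=1 → run C
t=34: queue=[C,F,B,G,D] q_used=2 → run C
t=35: queue=[F,B,G,D,C] q_used=0 → run F
t=36: queue=[B,G,D,C] q_used=0 → run B
t=37: queue=[G,D,C] q_used=0 → run G
t=38: queue=[G,D,C] q_used=1 → run G
t=39: queue=[G,D,C] q_used=2 → run G
t=40: queue=[D,C,G] q_used=0 → run D
t=41: queue=[D,C,G] q_used=1 → run D
t=42: queue=[C,G] q_used=0 → run C
t=43: queue=[C,G] q_used=1 → run C
t=44: queue=[G] q_used=0 → run G
t=45: (idle)
t=46: (idle)
t=47: (idle)
t=48: (idle)
t=49: (idle)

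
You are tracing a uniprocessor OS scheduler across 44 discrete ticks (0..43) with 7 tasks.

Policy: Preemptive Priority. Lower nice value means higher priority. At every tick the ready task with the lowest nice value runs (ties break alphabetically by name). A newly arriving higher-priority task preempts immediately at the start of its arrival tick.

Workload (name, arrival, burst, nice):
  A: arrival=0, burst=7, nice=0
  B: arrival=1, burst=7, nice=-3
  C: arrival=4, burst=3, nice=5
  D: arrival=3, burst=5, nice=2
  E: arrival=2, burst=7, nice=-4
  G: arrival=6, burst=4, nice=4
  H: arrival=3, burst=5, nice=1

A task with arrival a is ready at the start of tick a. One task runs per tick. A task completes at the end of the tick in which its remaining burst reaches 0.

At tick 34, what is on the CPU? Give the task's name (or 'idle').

running at tick 34 = G

t=0: ready={A} → run A
t=1: ready={A,B} → run B
t=2: ready={A,B,E} → run E
t=3: ready={A,B,D,E,H} → run E
t=4: ready={A,B,C,D,E,H} → run E
t=5: ready={A,B,C,D,E,H} → run E
t=6: ready={A,B,C,D,E,G,H} → run E
t=7: ready={A,B,C,D,E,G,H} → run E
t=8: ready={A,B,C,D,E,G,H} → run E
t=9: ready={A,B,C,D,G,H} → run B
t=10: ready={A,B,C,D,G,H} → run B
t=11: ready={A,B,C,D,G,H} → run B
t=12: ready={A,B,C,D,G,H} → run B
t=13: ready={A,B,C,D,G,H} → run B
t=14: ready={A,B,C,D,G,H} → run B
t=15: ready={A,C,D,G,H} → run A
t=16: ready={A,C,D,G,H} → run A
t=17: ready={A,C,D,G,H} → run A
t=18: ready={A,C,D,G,H} → run A
t=19: ready={A,C,D,G,H} → run A
t=20: ready={A,C,D,G,H} → run A
t=21: ready={C,D,G,H} → run H
t=22: ready={C,D,G,H} → run H
t=23: ready={C,D,G,H} → run H
t=24: ready={C,D,G,H} → run H
t=25: ready={C,D,G,H} → run H
t=26: ready={C,D,G} → run D
t=27: ready={C,D,G} → run D
t=28: ready={C,D,G} → run D
t=29: ready={C,D,G} → run D
t=30: ready={C,D,G} → run D
t=31: ready={C,G} → run G
t=32: ready={C,G} → run G
t=33: ready={C,G} → run G
t=34: ready={C,G} → run G
t=35: ready={C} → run C
t=36: ready={C} → run C
t=37: ready={C} → run C
t=38: (idle)
t=39: (idle)
t=40: (idle)
t=41: (idle)
t=42: (idle)
t=43: (idle)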